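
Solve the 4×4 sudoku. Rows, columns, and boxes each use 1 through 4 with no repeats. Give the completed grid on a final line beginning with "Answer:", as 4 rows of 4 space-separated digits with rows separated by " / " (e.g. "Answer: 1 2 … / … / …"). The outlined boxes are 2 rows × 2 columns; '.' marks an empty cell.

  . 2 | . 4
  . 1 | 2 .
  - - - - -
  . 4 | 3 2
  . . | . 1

Step 1. [r1c1∈{3}] r1c1 is down to just 3. So r1c1=3.
Step 2. [r4c1∈{2}] r4c1's peers cover all but 2. So r4c1=2.
Step 3. [r3c1∈{1}] r3c1's peers cover all but 1. So r3c1=1.
Step 4. [r4c3∈{4}] r4c3 is down to just 4. So r4c3=4.
Step 5. [r1c3∈{1}] r1c3's peers cover all but 1 ⇒ r1c3=1.
Step 6. [r4c2∈{3}] only 3 remains possible at r4c2, so r4c2=3.
Step 7. [r2c1∈{4}] r2c1 is down to just 4, so r2c1=4.
Step 8. [r2c4∈{3}] only 3 remains possible at r2c4 ⇒ r2c4=3.

Answer: 3 2 1 4 / 4 1 2 3 / 1 4 3 2 / 2 3 4 1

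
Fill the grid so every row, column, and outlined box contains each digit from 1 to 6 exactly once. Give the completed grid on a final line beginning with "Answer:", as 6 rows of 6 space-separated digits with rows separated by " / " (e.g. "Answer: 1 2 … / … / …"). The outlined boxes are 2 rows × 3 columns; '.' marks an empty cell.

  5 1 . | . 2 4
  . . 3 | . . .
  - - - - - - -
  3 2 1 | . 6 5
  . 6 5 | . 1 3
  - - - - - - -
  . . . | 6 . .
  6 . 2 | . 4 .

Step 1. [r6c6∈{1}] r6c6 has the single candidate 1. So r6c6=1.
Step 2. [r4c1∈{4}] r4c1's peers cover all but 4, so r4c1=4.
Step 3. [r5c5∈{3,5}] r5c5 is the only open cell in col 5 admitting 3 ⇒ r5c5=3.
Step 4. [r6c4∈{5}] nothing but 5 survives at r6c4 ⇒ r6c4=5.
Step 5. [r5c2∈{4,5}] row 5 places 5 nowhere but r5c2 ⇒ r5c2=5.
Step 6. [r2c2∈{4}] only 4 remains possible at r2c2. So r2c2=4.
Step 7. [r5c6∈{2}] only 2 remains possible at r5c6. So r5c6=2.
Step 8. [r5c3∈{4}] r5c3 has the single candidate 4, so r5c3=4.
Step 9. [r2c4∈{1}] r2c4's peers cover all but 1 ⇒ r2c4=1.
Step 10. [r4c4∈{2}] only 2 remains possible at r4c4. So r4c4=2.
Step 11. [r2c5∈{5}] nothing but 5 survives at r2c5. So r2c5=5.
Step 12. [r1c4∈{3}] only 3 remains possible at r1c4 ⇒ r1c4=3.
Step 13. [r5c1∈{1}] nothing but 1 survives at r5c1 ⇒ r5c1=1.
Step 14. [r6c2∈{3}] r6c2's peers cover all but 3 ⇒ r6c2=3.
Step 15. [r3c4∈{4}] r3c4 has the single candidate 4 ⇒ r3c4=4.
Step 16. [r2c6∈{6}] r2c6's peers cover all but 6, so r2c6=6.
Step 17. [r1c3∈{6}] r1c3 is down to just 6 ⇒ r1c3=6.
Step 18. [r2c1∈{2}] r2c1 has the single candidate 2 ⇒ r2c1=2.

Answer: 5 1 6 3 2 4 / 2 4 3 1 5 6 / 3 2 1 4 6 5 / 4 6 5 2 1 3 / 1 5 4 6 3 2 / 6 3 2 5 4 1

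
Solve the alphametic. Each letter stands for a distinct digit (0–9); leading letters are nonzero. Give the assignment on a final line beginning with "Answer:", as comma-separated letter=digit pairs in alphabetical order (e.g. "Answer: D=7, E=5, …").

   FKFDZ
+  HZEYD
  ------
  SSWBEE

Step 1. [col 1: Z + D ≡ E (mod 10)] several values work for E in column 1 (Z + D ≡ E (mod 10), carry-in 0); try E=0 ⇒ E=0.
Step 2. [S] adding two 5-digit numbers gives at most 5+1 digits, and here it does — S is that final carry and must be 1, so S=1.
Step 3. [col 1: Z + D ≡ E (mod 10)] several values work for Z in column 1 (Z + D ≡ E (mod 10), carry-in 0); try Z=6. So Z=6.
Step 4. [col 1: Z + D ≡ E (mod 10)] in column 1 we have Z+D≡E with carry-in 0; given Z=6, E=0 and digits 0,1,6 already taken and all letters distinct, that pins D to 4 ⇒ D=4.
Step 5. [col 2: D + Y ≡ E (mod 10)] in column 2 we have D+Y≡E with carry-in 1; given D=4, E=0 and digits 0,1,4,6 already taken and all letters distinct, that pins Y to 5. So Y=5.
Step 6. [col 3: F + E ≡ B (mod 10)] several values work for B in column 3 (F + E ≡ B (mod 10), carry-in 1); try B=9 ⇒ B=9.
Step 7. [col 3: F + E ≡ B (mod 10)] column 3 reads F+E+carry(1)=B with E=0, B=9; with digits 0,1,4,5,6,9 already taken and all letters distinct, the only value for F is 8, so F=8.
Step 8. [col 4: K + Z ≡ W (mod 10)] in column 4 we have K+Z≡W with carry-in 0; given Z=6 and digits 0,1,4,5,6,8,9 already taken and all letters distinct, that pins K to 7 ⇒ K=7.
Step 9. [col 4: K + Z ≡ W (mod 10)] column 4: given K=7, Z=6, carry-in 0, and digits 0,1,4,5,6,7,8,9 already taken and all letters distinct, K+Z≡W (mod 10) forces W=3 ⇒ W=3.
Step 10. [col 5: F + H ≡ S (mod 10)] from column 5 (F=8, S=1, carry-in 1, digits 0,1,3,4,5,6,7,8,9 already taken and all letters distinct): H must equal 2 ⇒ H=2.

Answer: B=9, D=4, E=0, F=8, H=2, K=7, S=1, W=3, Y=5, Z=6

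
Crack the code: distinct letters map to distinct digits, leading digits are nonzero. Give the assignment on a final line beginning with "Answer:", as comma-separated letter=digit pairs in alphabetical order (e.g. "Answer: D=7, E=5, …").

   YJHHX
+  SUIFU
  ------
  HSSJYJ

Step 1. [col 1: X + U ≡ J (mod 10)] column 1 (X + U ≡ J (mod 10), carry-in 0) doesn't pin U yet; pick U=8 and continue, so U=8.
Step 2. [col 1: X + U ≡ J (mod 10)] J=4 is one option consistent with column 1 (X + U ≡ J (mod 10), carry-in 0) — take it ⇒ J=4.
Step 3. [col 1: X + U ≡ J (mod 10)] column 1 reads X+U+carry(0)=J with U=8, J=4; with digits 4,8 already taken and all letters distinct, the only value for X is 6. So X=6.
Step 4. [col 2: H + F ≡ Y (mod 10)] column 2 (H + F ≡ Y (mod 10), carry-in 1) doesn't pin Y yet; pick Y=9 and continue ⇒ Y=9.
Step 5. [col 2: H + F ≡ Y (mod 10)] column 2 (H + F ≡ Y (mod 10), carry-in 1) doesn't pin H yet; pick H=1 and continue. So H=1.
Step 6. [col 2: H + F ≡ Y (mod 10)] column 2 reads H+F+carry(1)=Y with H=1, Y=9; with digits 1,4,6,8,9 already taken and all letters distinct, the only value for F is 7, so F=7.
Step 7. [col 3: H + I ≡ J (mod 10)] column 3: given H=1, J=4, carry-in 0, and digits 1,4,6,7,8,9 already taken and all letters distinct, H+I≡J (mod 10) forces I=3, so I=3.
Step 8. [col 4: J + U ≡ S (mod 10)] in column 4 we have J+U≡S with carry-in 0; given J=4, U=8 and digits 1,3,4,6,7,8,9 already taken and all letters distinct, that pins S to 2, so S=2.

Answer: F=7, H=1, I=3, J=4, S=2, U=8, X=6, Y=9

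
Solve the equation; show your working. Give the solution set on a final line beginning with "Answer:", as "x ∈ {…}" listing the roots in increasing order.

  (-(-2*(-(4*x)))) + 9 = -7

Step 1. [(-(-2*(-(4*x)))) + 9 = -7] +9 is outermost — subtract 9 both sides, so sub: -(-2*(-(4*x))) = -16.
Step 2. [-(-2*(-(4*x))) = -16] leading − — multiply by −1, so neg: -2*(-(4*x)) = 16.
Step 3. [-2*(-(4*x)) = 16] leading coefficient -2: divide by -2, so div: -(4*x) = -8.
Step 4. [-(4*x) = -8] LHS negated; negate both sides. So neg: 4*x = 8.
Step 5. [4*x = 8] leading coefficient 4: divide by 4 ⇒ div: x = 2.

Answer: x ∈ {2}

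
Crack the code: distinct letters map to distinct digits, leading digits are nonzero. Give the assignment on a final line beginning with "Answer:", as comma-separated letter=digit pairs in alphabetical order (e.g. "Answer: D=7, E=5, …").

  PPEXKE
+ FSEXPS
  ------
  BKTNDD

Step 1. [col 1: E + S ≡ D (mod 10)] no forcing yet in column 1 (carry-in 0); S=9 is free and consistent — try it ⇒ S=9.
Step 2. [col 1: E + S ≡ D (mod 10)] D=2 is one option consistent with column 1 (E + S ≡ D (mod 10), carry-in 0) — take it ⇒ D=2.
Step 3. [col 1: E + S ≡ D (mod 10)] column 1 reads E+S+carry(0)=D with S=9, D=2; with digits 2,9 already taken and all letters distinct, the only value for E is 3. So E=3.
Step 4. [col 2: K + P ≡ D (mod 10)] several values work for K in column 2 (K + P ≡ D (mod 10), carry-in 1); try K=0 ⇒ K=0.
Step 5. [col 2: K + P ≡ D (mod 10)] column 2 reads K+P+carry(1)=D with K=0, D=2; with digits 0,2,3,9 already taken and all letters distinct, the only value for P is 1. So P=1.
Step 6. [col 3: X + X ≡ N (mod 10)] X=4 is one option consistent with column 3 (X + X ≡ N (mod 10), carry-in 0) — take it, so X=4.
Step 7. [col 3: X + X ≡ N (mod 10)] column 3 reads X+X+carry(0)=N with X=4; with digits 0,1,2,3,4,9 already taken and all letters distinct, the only value for N is 8. So N=8.
Step 8. [col 4: E + E ≡ T (mod 10)] column 4 reads E+E+carry(0)=T with E=3; with digits 0,1,2,3,4,8,9 already taken and all letters distinct, the only value for T is 6. So T=6.
Step 9. [col 6: P + F ≡ B (mod 10)] in column 6 we have P+F≡B with carry-in 1; given P=1 and digits 0,1,2,3,4,6,8,9 already taken and all letters distinct, that pins F to 5. So F=5.
Step 10. [col 6: P + F ≡ B (mod 10)] in column 6 we have P+F≡B with carry-in 1; given P=1, F=5 and digits 0,1,2,3,4,5,6,8,9 already taken and all letters distinct, that pins B to 7. So B=7.

Answer: B=7, D=2, E=3, F=5, K=0, N=8, P=1, S=9, T=6, X=4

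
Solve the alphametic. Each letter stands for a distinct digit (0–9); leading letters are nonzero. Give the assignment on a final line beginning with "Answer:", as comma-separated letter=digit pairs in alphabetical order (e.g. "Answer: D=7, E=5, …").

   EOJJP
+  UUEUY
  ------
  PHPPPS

Step 1. [col 1: P + Y ≡ S (mod 10)] column 1 (P + Y ≡ S (mod 10), carry-in 0) doesn't pin Y yet; pick Y=4 and continue ⇒ Y=4.
Step 2. [col 1: P + Y ≡ S (mod 10)] P=1 is one option consistent with column 1 (P + Y ≡ S (mod 10), carry-in 0) — take it, so P=1.
Step 3. [col 1: P + Y ≡ S (mod 10)] column 1: given P=1, Y=4, carry-in 0, and digits 1,4 already taken and all letters distinct, P+Y≡S (mod 10) forces S=5. So S=5.
Step 4. [col 2: J + U ≡ P (mod 10)] U=8 is one option consistent with column 2 (J + U ≡ P (mod 10), carry-in 0) — take it ⇒ U=8.
Step 5. [col 2: J + U ≡ P (mod 10)] in column 2 we have J+U≡P with carry-in 0; given U=8, P=1 and digits 1,4,5,8 already taken and all letters distinct, that pins J to 3 ⇒ J=3.
Step 6. [col 3: J + E ≡ P (mod 10)] from column 3 (J=3, P=1, carry-in 1, digits 1,3,4,5,8 already taken and all letters distinct): E must equal 7, so E=7.
Step 7. [col 4: O + U ≡ P (mod 10)] from column 4 (U=8, P=1, carry-in 1, digits 1,3,4,5,7,8 already taken and all letters distinct): O must equal 2. So O=2.
Step 8. [col 5: E + U ≡ H (mod 10)] in column 5 we have E+U≡H with carry-in 1; given E=7, U=8 and digits 1,2,3,4,5,7,8 already taken and all letters distinct, that pins H to 6 ⇒ H=6.

Answer: E=7, H=6, J=3, O=2, P=1, S=5, U=8, Y=4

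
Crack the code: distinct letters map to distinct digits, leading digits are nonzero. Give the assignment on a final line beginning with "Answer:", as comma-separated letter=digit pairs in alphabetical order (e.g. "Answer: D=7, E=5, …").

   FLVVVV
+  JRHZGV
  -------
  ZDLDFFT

Step 1. [Z] Z is the leading digit of a 7-digit sum of two 6-digit numbers; the final carry is exactly 1. So Z=1.
Step 2. [col 1: V + V ≡ T (mod 10)] no forcing yet in column 1 (carry-in 0); T=4 is free and consistent — try it. So T=4.
Step 3. [col 1: V + V ≡ T (mod 10)] several values work for V in column 1 (V + V ≡ T (mod 10), carry-in 0); try V=7. So V=7.
Step 4. [col 2: V + G ≡ F (mod 10)] column 2 (V + G ≡ F (mod 10), carry-in 1) doesn't pin G yet; pick G=0 and continue. So G=0.
Step 5. [col 2: V + G ≡ F (mod 10)] from column 2 (V=7, G=0, carry-in 1, digits 0,1,4,7 already taken and all letters distinct): F must equal 8. So F=8.
Step 6. [col 4: V + H ≡ D (mod 10)] no forcing yet in column 4 (carry-in 0); D=2 is free and consistent — try it ⇒ D=2.
Step 7. [col 4: V + H ≡ D (mod 10)] from column 4 (V=7, D=2, carry-in 0, digits 0,1,2,4,7,8 already taken and all letters distinct): H must equal 5. So H=5.
Step 8. [col 5: L + R ≡ L (mod 10)] column 5 reads L+R+carry(1)=L with nothing yet; with digits 0,1,2,4,5,7,8 already taken and all letters distinct, the only value for R is 9. So R=9.
Step 9. [col 5: L + R ≡ L (mod 10)] no forcing yet in column 5 (carry-in 1); L=6 is free and consistent — try it ⇒ L=6.
Step 10. [col 6: F + J ≡ D (mod 10)] column 6 reads F+J+carry(1)=D with F=8, D=2; with digits 0,1,2,4,5,6,7,8,9 already taken and all letters distinct, the only value for J is 3, so J=3.

Answer: D=2, F=8, G=0, H=5, J=3, L=6, R=9, T=4, V=7, Z=1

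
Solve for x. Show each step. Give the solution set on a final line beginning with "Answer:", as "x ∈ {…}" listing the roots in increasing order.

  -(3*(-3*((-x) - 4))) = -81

Step 1. [-(3*(-3*((-x) - 4))) = -81] LHS negated; negate both sides. So neg: 3*(-3*((-x) - 4)) = 81.
Step 2. [3*(-3*((-x) - 4)) = 81] 3·(inner) — divide through by 3 ⇒ div: -3*((-x) - 4) = 27.
Step 3. [-3*((-x) - 4) = 27] divide by the outer -3, so div: (-x) - 4 = -9.
Step 4. [(-x) - 4 = -9] the outer -4 inverts by adding 4 ⇒ sub: -x = -5.
Step 5. [-x = -5] LHS negated; negate both sides, so neg: x = 5.

Answer: x ∈ {5}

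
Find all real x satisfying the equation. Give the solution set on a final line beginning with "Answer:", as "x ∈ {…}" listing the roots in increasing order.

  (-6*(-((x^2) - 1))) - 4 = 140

Step 1. [(-6*(-((x^2) - 1))) - 4 = 140] 4 comes off first (add 4), so sub: -6*(-((x^2) - 1)) = 144.
Step 2. [-6*(-((x^2) - 1)) = 144] leading coefficient -6: divide by -6, so div: -((x^2) - 1) = -24.
Step 3. [-((x^2) - 1) = -24] flip signs both sides ⇒ neg: (x^2) - 1 = 24.
Step 4. [(x^2) - 1 = 24] peel the -1: add 1 from each side. So sub: x^2 = 25.
Step 5. [x^2 = 25] √ both sides: 25 ≥ 0 gives two branches ⇒ sqrt: x = 5 or -5.

Answer: x ∈ {-5, 5}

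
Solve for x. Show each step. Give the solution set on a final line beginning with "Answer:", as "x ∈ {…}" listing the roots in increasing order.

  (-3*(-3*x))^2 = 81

Step 1. [(-3*(-3*x))^2 = 81] LHS squared, RHS 81 ≥ 0: apply √ (±). So sqrt: -3*(-3*x) = 9 or -9.
Step 2. [-3*(-3*x) = 9 or -9] divide by the outer -3 ⇒ div: -3*x = -3 or 3.
Step 3. [-3*x = -3 or 3] -3 out front; divide by -3. So div: x = 1 or -1.

Answer: x ∈ {-1, 1}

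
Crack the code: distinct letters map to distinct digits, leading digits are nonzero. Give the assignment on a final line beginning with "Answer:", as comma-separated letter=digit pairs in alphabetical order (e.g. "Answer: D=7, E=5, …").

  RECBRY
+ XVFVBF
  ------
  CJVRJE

Step 1. [col 1: Y + F ≡ E (mod 10)] Y=1 is one option consistent with column 1 (Y + F ≡ E (mod 10), carry-in 0) — take it ⇒ Y=1.
Step 2. [col 1: Y + F ≡ E (mod 10)] column 1 (Y + F ≡ E (mod 10), carry-in 0) doesn't pin E yet; pick E=6 and continue, so E=6.
Step 3. [col 1: Y + F ≡ E (mod 10)] column 1 reads Y+F+carry(0)=E with Y=1, E=6; with digits 1,6 already taken and all letters distinct, the only value for F is 5 ⇒ F=5.
Step 4. [col 2: R + B ≡ J (mod 10)] no forcing yet in column 2 (carry-in 0); R=2 is free and consistent — try it. So R=2.
Step 5. [col 2: R + B ≡ J (mod 10)] several values work for B in column 2 (R + B ≡ J (mod 10), carry-in 0); try B=8, so B=8.
Step 6. [col 2: R + B ≡ J (mod 10)] in column 2 we have R+B≡J with carry-in 0; given R=2, B=8 and digits 1,2,5,6,8 already taken and all letters distinct, that pins J to 0. So J=0.
Step 7. [col 3: B + V ≡ R (mod 10)] column 3: given B=8, R=2, carry-in 1, and digits 0,1,2,5,6,8 already taken and all letters distinct, B+V≡R (mod 10) forces V=3. So V=3.
Step 8. [col 4: C + F ≡ V (mod 10)] column 4: given F=5, V=3, carry-in 1, and digits 0,1,2,3,5,6,8 already taken and all letters distinct, C+F≡V (mod 10) forces C=7. So C=7.
Step 9. [col 6: R + X ≡ C (mod 10)] column 6 reads R+X+carry(1)=C with R=2, C=7; with digits 0,1,2,3,5,6,7,8 already taken and all letters distinct, the only value for X is 4, so X=4.

Answer: B=8, C=7, E=6, F=5, J=0, R=2, V=3, X=4, Y=1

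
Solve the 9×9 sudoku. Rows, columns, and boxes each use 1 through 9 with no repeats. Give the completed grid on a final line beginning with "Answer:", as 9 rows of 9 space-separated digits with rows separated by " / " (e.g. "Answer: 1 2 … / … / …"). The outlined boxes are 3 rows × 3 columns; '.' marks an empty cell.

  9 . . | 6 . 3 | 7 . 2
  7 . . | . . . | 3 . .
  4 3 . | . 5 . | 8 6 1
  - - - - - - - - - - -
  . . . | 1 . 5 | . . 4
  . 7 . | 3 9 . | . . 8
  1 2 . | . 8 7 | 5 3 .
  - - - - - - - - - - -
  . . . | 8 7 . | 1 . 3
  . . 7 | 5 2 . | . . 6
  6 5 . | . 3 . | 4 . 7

Step 1. [r9c4∈{9}] r9c4 is down to just 9 ⇒ r9c4=9.
Step 2. [r2c6∈{1,2,4,8,9}] 8 has one home in col 6: r2c6 ⇒ r2c6=8.
Step 3. [r6c3∈{4,6,9}] across row 6, 6 lands solely at r6c3 ⇒ r6c3=6.
Step 4. [r3c3∈{2}] only 2 remains possible at r3c3. So r3c3=2.
Step 5. [r8c7∈{9}] nothing but 9 survives at r8c7 ⇒ r8c7=9.
Step 6. [r5c6∈{2,4,6}] r5c6 is the only open cell in col 6 admitting 2 ⇒ r5c6=2.
Step 7. [r2c9∈{5,9}] r2c9 is the only open cell in col 9 admitting 5 ⇒ r2c9=5.
Step 8. [r2c3∈{1}] r2c3's peers cover all but 1 ⇒ r2c3=1.
Step 9. [r9c3∈{8}] r9c3 has the single candidate 8 ⇒ r9c3=8.
Step 10. [r2c5∈{4}] only 4 remains possible at r2c5, so r2c5=4.
Step 11. [r8c2∈{1,4}] in col 2, 1 fits only at r8c2. So r8c2=1.
Step 12. [r7c2∈{4,9}] r7c2 is the only open cell in col 2 admitting 4, so r7c2=4.
Step 13. [r4c2∈{8,9}] across col 2, 9 lands solely at r4c2, so r4c2=9.
Step 14. [r4c7∈{2,6}] 2 has one home in col 7: r4c7 ⇒ r4c7=2.
Step 15. [r7c8∈{2,5}] in row 7, 5 fits only at r7c8. So r7c8=5.
Step 16. [r8c1∈{3}] r8c1's peers cover all but 3. So r8c1=3.
Step 17. [r5c3∈{4,5}] in row 5, 4 fits only at r5c3 ⇒ r5c3=4.
Step 18. [r2c8∈{9}] nothing but 9 survives at r2c8. So r2c8=9.
Step 19. [r1c5∈{1}] r1c5 has the single candidate 1, so r1c5=1.
Step 20. [r2c2∈{6}] nothing but 6 survives at r2c2 ⇒ r2c2=6.
Step 21. [r7c3∈{9}] r7c3 has the single candidate 9, so r7c3=9.
Step 22. [r4c3∈{3}] only 3 remains possible at r4c3 ⇒ r4c3=3.
Step 23. [r5c7∈{6}] r5c7 is down to just 6 ⇒ r5c7=6.
Step 24. [r5c8∈{1}] r5c8 is down to just 1, so r5c8=1.
Step 25. [r6c9∈{9}] r6c9 is down to just 9. So r6c9=9.
Step 26. [r3c4∈{7}] r3c4's peers cover all but 7 ⇒ r3c4=7.
Step 27. [r4c1∈{8}] r4c1 is down to just 8 ⇒ r4c1=8.
Step 28. [r1c2∈{8}] r1c2 is down to just 8 ⇒ r1c2=8.
Step 29. [r4c5∈{6}] r4c5's peers cover all but 6 ⇒ r4c5=6.
Step 30. [r8c6∈{4}] r8c6's peers cover all but 4 ⇒ r8c6=4.
Step 31. [r8c8∈{8}] nothing but 8 survives at r8c8, so r8c8=8.
Step 32. [r1c3∈{5}] nothing but 5 survives at r1c3, so r1c3=5.
Step 33. [r7c6∈{6}] r7c6 has the single candidate 6 ⇒ r7c6=6.
Step 34. [r3c6∈{9}] nothing but 9 survives at r3c6 ⇒ r3c6=9.
Step 35. [r1c8∈{4}] nothing but 4 survives at r1c8, so r1c8=4.
Step 36. [r7c1∈{2}] r7c1's peers cover all but 2 ⇒ r7c1=2.
Step 37. [r6c4∈{4}] r6c4 is down to just 4 ⇒ r6c4=4.
Step 38. [r9c8∈{2}] nothing but 2 survives at r9c8. So r9c8=2.
Step 39. [r2c4∈{2}] r2c4 is down to just 2, so r2c4=2.
Step 40. [r5c1∈{5}] r5c1 has the single candidate 5 ⇒ r5c1=5.
Step 41. [r4c8∈{7}] nothing but 7 survives at r4c8, so r4c8=7.
Step 42. [r9c6∈{1}] r9c6's peers cover all but 1, so r9c6=1.

Answer: 9 8 5 6 1 3 7 4 2 / 7 6 1 2 4 8 3 9 5 / 4 3 2 7 5 9 8 6 1 / 8 9 3 1 6 5 2 7 4 / 5 7 4 3 9 2 6 1 8 / 1 2 6 4 8 7 5 3 9 / 2 4 9 8 7 6 1 5 3 / 3 1 7 5 2 4 9 8 6 / 6 5 8 9 3 1 4 2 7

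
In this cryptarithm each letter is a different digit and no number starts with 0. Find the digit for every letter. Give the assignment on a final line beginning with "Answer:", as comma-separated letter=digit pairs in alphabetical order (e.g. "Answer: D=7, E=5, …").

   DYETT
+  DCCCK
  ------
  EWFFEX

Step 1. [col 1: T + K ≡ X (mod 10)] column 1 (T + K ≡ X (mod 10), carry-in 0) doesn't pin T yet; pick T=4 and continue. So T=4.
Step 2. [E] adding two 5-digit numbers gives at most 5+1 digits, and here it does — E is that final carry and must be 1, so E=1.
Step 3. [col 1: T + K ≡ X (mod 10)] K=9 is one option consistent with column 1 (T + K ≡ X (mod 10), carry-in 0) — take it. So K=9.
Step 4. [col 1: T + K ≡ X (mod 10)] column 1: given T=4, K=9, carry-in 0, and digits 1,4,9 already taken and all letters distinct, T+K≡X (mod 10) forces X=3, so X=3.
Step 5. [col 2: T + C ≡ E (mod 10)] column 2 reads T+C+carry(1)=E with T=4, E=1; with digits 1,3,4,9 already taken and all letters distinct, the only value for C is 6, so C=6.
Step 6. [col 3: E + C ≡ F (mod 10)] column 3 reads E+C+carry(1)=F with E=1, C=6; with digits 1,3,4,6,9 already taken and all letters distinct, the only value for F is 8, so F=8.
Step 7. [col 4: Y + C ≡ F (mod 10)] column 4: given C=6, F=8, carry-in 0, and digits 1,3,4,6,8,9 already taken and all letters distinct, Y+C≡F (mod 10) forces Y=2. So Y=2.
Step 8. [col 5: D + D ≡ W (mod 10)] in column 5 we have D+D≡W with carry-in 0; given nothing yet and digits 1,2,3,4,6,8,9 already taken and all letters distinct, that pins W to 0 ⇒ W=0.
Step 9. [col 5: D + D ≡ W (mod 10)] column 5: given W=0, carry-in 0, and digits 0,1,2,3,4,6,8,9 already taken and all letters distinct, D+D≡W (mod 10) forces D=5 ⇒ D=5.

Answer: C=6, D=5, E=1, F=8, K=9, T=4, W=0, X=3, Y=2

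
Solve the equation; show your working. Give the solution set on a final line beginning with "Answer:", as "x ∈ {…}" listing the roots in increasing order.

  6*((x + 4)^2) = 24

Step 1. [6*((x + 4)^2) = 24] 6·(inner) — divide through by 6, so div: (x + 4)^2 = 4.
Step 2. [(x + 4)^2 = 4] 4 ≥ 0, LHS is (·)² — take ±√ ⇒ sqrt: x + 4 = 2 or -2.
Step 3. [x + 4 = 2 or -2] +4 is outermost — subtract 4 both sides. So sub: x = -2 or -6.

Answer: x ∈ {-6, -2}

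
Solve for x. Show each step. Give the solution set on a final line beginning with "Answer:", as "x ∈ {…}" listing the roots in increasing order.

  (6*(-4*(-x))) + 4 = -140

Step 1. [(6*(-4*(-x))) + 4 = -140] +4 is outermost — subtract 4 both sides ⇒ sub: 6*(-4*(-x)) = -144.
Step 2. [6*(-4*(-x)) = -144] 6·(inner) — divide through by 6 ⇒ div: -4*(-x) = -24.
Step 3. [-4*(-x) = -24] -4 out front; divide by -4, so div: -x = 6.
Step 4. [-x = 6] LHS negated; negate both sides. So neg: x = -6.

Answer: x ∈ {-6}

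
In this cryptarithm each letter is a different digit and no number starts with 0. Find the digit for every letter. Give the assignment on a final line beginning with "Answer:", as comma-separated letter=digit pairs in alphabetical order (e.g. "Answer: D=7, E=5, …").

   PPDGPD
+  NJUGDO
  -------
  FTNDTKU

Step 1. [col 1: D + O ≡ U (mod 10)] column 1 (D + O ≡ U (mod 10), carry-in 0) doesn't pin D yet; pick D=2 and continue, so D=2.
Step 2. [F] the sum has 7 digits but both addends have 6; that extra leading digit F is the final carry, namely 1 ⇒ F=1.
Step 3. [col 1: D + O ≡ U (mod 10)] U=9 is one option consistent with column 1 (D + O ≡ U (mod 10), carry-in 0) — take it, so U=9.
Step 4. [col 1: D + O ≡ U (mod 10)] from column 1 (D=2, U=9, carry-in 0, digits 1,2,9 already taken and all letters distinct): O must equal 7. So O=7.
Step 5. [col 2: P + D ≡ K (mod 10)] column 2 (P + D ≡ K (mod 10), carry-in 0) doesn't pin K yet; pick K=0 and continue. So K=0.
Step 6. [col 2: P + D ≡ K (mod 10)] column 2 reads P+D+carry(0)=K with D=2, K=0; with digits 0,1,2,7,9 already taken and all letters distinct, the only value for P is 8, so P=8.
Step 7. [col 3: G + G ≡ T (mod 10)] from column 3 (nothing yet, carry-in 1, digits 0,1,2,7,8,9 already taken and all letters distinct): T must equal 3, so T=3.
Step 8. [col 3: G + G ≡ T (mod 10)] column 3 reads G+G+carry(1)=T with T=3; with digits 0,1,2,3,7,8,9 already taken and all letters distinct, the only value for G is 6. So G=6.
Step 9. [col 5: P + J ≡ N (mod 10)] from column 5 (P=8, carry-in 1, digits 0,1,2,3,6,7,8,9 already taken and all letters distinct): J must equal 5. So J=5.
Step 10. [col 5: P + J ≡ N (mod 10)] column 5 reads P+J+carry(1)=N with P=8, J=5; with digits 0,1,2,3,5,6,7,8,9 already taken and all letters distinct, the only value for N is 4 ⇒ N=4.

Answer: D=2, F=1, G=6, J=5, K=0, N=4, O=7, P=8, T=3, U=9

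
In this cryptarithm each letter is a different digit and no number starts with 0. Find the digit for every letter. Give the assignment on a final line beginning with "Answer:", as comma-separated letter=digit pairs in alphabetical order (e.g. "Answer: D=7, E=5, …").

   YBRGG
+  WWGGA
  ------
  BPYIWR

Step 1. [col 1: G + A ≡ R (mod 10)] R=3 is one option consistent with column 1 (G + A ≡ R (mod 10), carry-in 0) — take it. So R=3.
Step 2. [B] adding two 5-digit numbers gives at most 5+1 digits, and here it does — B is that final carry and must be 1. So B=1.
Step 3. [col 1: G + A ≡ R (mod 10)] A=5 is one option consistent with column 1 (G + A ≡ R (mod 10), carry-in 0) — take it ⇒ A=5.
Step 4. [col 1: G + A ≡ R (mod 10)] in column 1 we have G+A≡R with carry-in 0; given A=5, R=3 and digits 1,3,5 already taken and all letters distinct, that pins G to 8. So G=8.
Step 5. [col 2: G + G ≡ W (mod 10)] column 2: given G=8, carry-in 1, and digits 1,3,5,8 already taken and all letters distinct, G+G≡W (mod 10) forces W=7. So W=7.
Step 6. [col 3: R + G ≡ I (mod 10)] column 3: given R=3, G=8, carry-in 1, and digits 1,3,5,7,8 already taken and all letters distinct, R+G≡I (mod 10) forces I=2, so I=2.
Step 7. [col 4: B + W ≡ Y (mod 10)] in column 4 we have B+W≡Y with carry-in 1; given B=1, W=7 and digits 1,2,3,5,7,8 already taken and all letters distinct, that pins Y to 9. So Y=9.
Step 8. [col 5: Y + W ≡ P (mod 10)] column 5 reads Y+W+carry(0)=P with Y=9, W=7; with digits 1,2,3,5,7,8,9 already taken and all letters distinct, the only value for P is 6, so P=6.

Answer: A=5, B=1, G=8, I=2, P=6, R=3, W=7, Y=9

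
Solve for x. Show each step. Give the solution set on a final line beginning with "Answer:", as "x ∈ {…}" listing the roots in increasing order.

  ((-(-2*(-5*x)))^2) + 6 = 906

Step 1. [((-(-2*(-5*x)))^2) + 6 = 906] +6 is outermost — subtract 6 both sides ⇒ sub: (-(-2*(-5*x)))^2 = 900.
Step 2. [(-(-2*(-5*x)))^2 = 900] LHS squared, RHS 900 ≥ 0: apply √ (±) ⇒ sqrt: -(-2*(-5*x)) = 30 or -30.
Step 3. [-(-2*(-5*x)) = 30 or -30] leading − — multiply by −1 ⇒ neg: -2*(-5*x) = -30 or 30.
Step 4. [-2*(-5*x) = -30 or 30] -2 out front; divide by -2, so div: -5*x = 15 or -15.
Step 5. [-5*x = 15 or -15] -5 out front; divide by -5, so div: x = -3 or 3.

Answer: x ∈ {-3, 3}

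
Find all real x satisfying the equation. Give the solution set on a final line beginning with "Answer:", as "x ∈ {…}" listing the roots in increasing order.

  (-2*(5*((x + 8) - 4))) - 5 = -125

Step 1. [(-2*(5*((x + 8) - 4))) - 5 = -125] the outer -5 inverts by adding 5. So sub: -2*(5*((x + 8) - 4)) = -120.
Step 2. [-2*(5*((x + 8) - 4)) = -120] leading coefficient -2: divide by -2, so div: 5*((x + 8) - 4) = 60.
Step 3. [5*((x + 8) - 4) = 60] divide by the outer 5. So div: (x + 8) - 4 = 12.
Step 4. [(x + 8) - 4 = 12] -4 is outermost — add 4 both sides, so sub: x + 8 = 16.
Step 5. [x + 8 = 16] the outer +8 inverts by subtracting 8, so sub: x = 8.

Answer: x ∈ {8}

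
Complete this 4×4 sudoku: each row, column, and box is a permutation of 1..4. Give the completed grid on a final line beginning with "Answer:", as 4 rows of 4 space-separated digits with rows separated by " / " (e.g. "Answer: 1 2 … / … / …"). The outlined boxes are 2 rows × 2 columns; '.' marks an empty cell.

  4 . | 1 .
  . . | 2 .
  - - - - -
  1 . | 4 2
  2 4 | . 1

Step 1. [r2c1∈{3}] nothing but 3 survives at r2c1, so r2c1=3.
Step 2. [r3c2∈{3}] r3c2's peers cover all but 3, so r3c2=3.
Step 3. [r4c3∈{3}] r4c3 has the single candidate 3 ⇒ r4c3=3.
Step 4. [r2c4∈{4}] r2c4 has the single candidate 4, so r2c4=4.
Step 5. [r2c2∈{1}] only 1 remains possible at r2c2. So r2c2=1.
Step 6. [r1c2∈{2}] r1c2 is down to just 2, so r1c2=2.
Step 7. [r1c4∈{3}] r1c4's peers cover all but 3. So r1c4=3.

Answer: 4 2 1 3 / 3 1 2 4 / 1 3 4 2 / 2 4 3 1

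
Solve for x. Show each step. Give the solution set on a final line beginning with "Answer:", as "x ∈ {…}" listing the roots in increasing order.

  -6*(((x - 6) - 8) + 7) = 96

Step 1. [-6*(((x - 6) - 8) + 7) = 96] -6·(inner) — divide through by -6. So div: ((x - 6) - 8) + 7 = -16.
Step 2. [((x - 6) - 8) + 7 = -16] the outer +7 inverts by subtracting 7. So sub: (x - 6) - 8 = -23.
Step 3. [(x - 6) - 8 = -23] -8 is outermost — add 8 both sides. So sub: x - 6 = -15.
Step 4. [x - 6 = -15] -6 is outermost — add 6 both sides, so sub: x = -9.

Answer: x ∈ {-9}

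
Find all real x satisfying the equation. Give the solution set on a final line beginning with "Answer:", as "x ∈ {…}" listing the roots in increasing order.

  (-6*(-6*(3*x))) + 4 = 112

Step 1. [(-6*(-6*(3*x))) + 4 = 112] 4 comes off first (subtract 4). So sub: -6*(-6*(3*x)) = 108.
Step 2. [-6*(-6*(3*x)) = 108] -6 out front; divide by -6 ⇒ div: -6*(3*x) = -18.
Step 3. [-6*(3*x) = -18] leading coefficient -6: divide by -6. So div: 3*x = 3.
Step 4. [3*x = 3] leading coefficient 3: divide by 3 ⇒ div: x = 1.

Answer: x ∈ {1}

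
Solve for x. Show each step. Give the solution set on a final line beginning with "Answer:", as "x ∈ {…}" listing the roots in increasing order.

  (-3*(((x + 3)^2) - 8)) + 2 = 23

Step 1. [(-3*(((x + 3)^2) - 8)) + 2 = 23] +2 is outermost — subtract 2 both sides, so sub: -3*(((x + 3)^2) - 8) = 21.
Step 2. [-3*(((x + 3)^2) - 8) = 21] LHS = -3·(…); ÷-3 both sides ⇒ div: ((x + 3)^2) - 8 = -7.
Step 3. [((x + 3)^2) - 8 = -7] -8 is outermost — add 8 both sides, so sub: (x + 3)^2 = 1.
Step 4. [(x + 3)^2 = 1] 1 ≥ 0, LHS is (·)² — take ±√. So sqrt: x + 3 = 1 or -1.
Step 5. [x + 3 = 1 or -1] subtract 3: x sits inside (… + 3), so sub: x = -2 or -4.

Answer: x ∈ {-4, -2}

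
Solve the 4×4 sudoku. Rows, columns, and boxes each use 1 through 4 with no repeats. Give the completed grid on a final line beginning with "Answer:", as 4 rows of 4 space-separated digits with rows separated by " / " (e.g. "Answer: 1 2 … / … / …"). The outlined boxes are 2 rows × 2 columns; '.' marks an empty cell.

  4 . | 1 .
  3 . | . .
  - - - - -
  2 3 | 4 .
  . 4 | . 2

Step 1. [r2c2∈{1,2}] 1 has one home in row 2: r2c2. So r2c2=1.
Step 2. [r1c4∈{3}] r1c4's peers cover all but 3, so r1c4=3.
Step 3. [r3c4∈{1}] only 1 remains possible at r3c4 ⇒ r3c4=1.
Step 4. [r4c3∈{3}] only 3 remains possible at r4c3. So r4c3=3.
Step 5. [r1c2∈{2}] only 2 remains possible at r1c2. So r1c2=2.
Step 6. [r2c3∈{2}] nothing but 2 survives at r2c3, so r2c3=2.
Step 7. [r4c1∈{1}] r4c1's peers cover all but 1. So r4c1=1.
Step 8. [r2c4∈{4}] only 4 remains possible at r2c4. So r2c4=4.

Answer: 4 2 1 3 / 3 1 2 4 / 2 3 4 1 / 1 4 3 2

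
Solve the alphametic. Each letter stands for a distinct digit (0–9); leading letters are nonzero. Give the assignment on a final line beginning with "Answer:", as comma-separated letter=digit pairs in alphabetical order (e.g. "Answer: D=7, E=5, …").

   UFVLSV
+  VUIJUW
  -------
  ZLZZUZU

Step 1. [Z] Z is the leading digit of a 7-digit sum of two 6-digit numbers; the final carry is exactly 1. So Z=1.
Step 2. [col 1: V + W ≡ U (mod 10)] column 1 (V + W ≡ U (mod 10), carry-in 0) doesn't pin U yet; pick U=7 and continue ⇒ U=7.
Step 3. [col 1: V + W ≡ U (mod 10)] no forcing yet in column 1 (carry-in 0); W=5 is free and consistent — try it ⇒ W=5.
Step 4. [col 1: V + W ≡ U (mod 10)] column 1 reads V+W+carry(0)=U with W=5, U=7; with digits 1,5,7 already taken and all letters distinct, the only value for V is 2 ⇒ V=2.
Step 5. [col 2: S + U ≡ Z (mod 10)] in column 2 we have S+U≡Z with carry-in 0; given U=7, Z=1 and digits 1,2,5,7 already taken and all letters distinct, that pins S to 4. So S=4.
Step 6. [col 3: L + J ≡ U (mod 10)] L=0 is one option consistent with column 3 (L + J ≡ U (mod 10), carry-in 1) — take it, so L=0.
Step 7. [col 3: L + J ≡ U (mod 10)] in column 3 we have L+J≡U with carry-in 1; given L=0, U=7 and digits 0,1,2,4,5,7 already taken and all letters distinct, that pins J to 6 ⇒ J=6.
Step 8. [col 4: V + I ≡ Z (mod 10)] column 4 reads V+I+carry(0)=Z with V=2, Z=1; with digits 0,1,2,4,5,6,7 already taken and all letters distinct, the only value for I is 9. So I=9.
Step 9. [col 5: F + U ≡ Z (mod 10)] column 5 reads F+U+carry(1)=Z with U=7, Z=1; with digits 0,1,2,4,5,6,7,9 already taken and all letters distinct, the only value for F is 3. So F=3.

Answer: F=3, I=9, J=6, L=0, S=4, U=7, V=2, W=5, Z=1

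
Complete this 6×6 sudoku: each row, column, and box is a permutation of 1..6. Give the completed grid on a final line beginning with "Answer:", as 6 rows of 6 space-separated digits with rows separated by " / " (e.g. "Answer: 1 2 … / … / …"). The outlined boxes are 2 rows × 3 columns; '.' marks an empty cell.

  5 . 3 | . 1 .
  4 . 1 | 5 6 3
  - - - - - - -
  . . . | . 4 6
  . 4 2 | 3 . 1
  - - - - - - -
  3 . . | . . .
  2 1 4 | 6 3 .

Step 1. [r5c5∈{2,5}] r5c5 is the only open cell in col 5 admitting 2 ⇒ r5c5=2.
Step 2. [r1c6∈{2,4}] 2 has one home in col 6: r1c6, so r1c6=2.
Step 3. [r3c3∈{5}] r3c3 is down to just 5 ⇒ r3c3=5.
Step 4. [r5c6∈{4,5}] across col 6, 4 lands solely at r5c6, so r5c6=4.
Step 5. [r5c2∈{5,6}] across row 5, 5 lands solely at r5c2. So r5c2=5.
Step 6. [r3c4∈{2}] nothing but 2 survives at r3c4. So r3c4=2.
Step 7. [r4c5∈{5}] only 5 remains possible at r4c5, so r4c5=5.
Step 8. [r2c2∈{2}] r2c2 has the single candidate 2. So r2c2=2.
Step 9. [r1c2∈{6}] r1c2 has the single candidate 6 ⇒ r1c2=6.
Step 10. [r5c4∈{1}] r5c4 has the single candidate 1. So r5c4=1.
Step 11. [r5c3∈{6}] only 6 remains possible at r5c3 ⇒ r5c3=6.
Step 12. [r3c1∈{1}] only 1 remains possible at r3c1. So r3c1=1.
Step 13. [r4c1∈{6}] nothing but 6 survives at r4c1, so r4c1=6.
Step 14. [r6c6∈{5}] r6c6 is down to just 5. So r6c6=5.
Step 15. [r3c2∈{3}] r3c2's peers cover all but 3 ⇒ r3c2=3.
Step 16. [r1c4∈{4}] r1c4 is down to just 4, so r1c4=4.

Answer: 5 6 3 4 1 2 / 4 2 1 5 6 3 / 1 3 5 2 4 6 / 6 4 2 3 5 1 / 3 5 6 1 2 4 / 2 1 4 6 3 5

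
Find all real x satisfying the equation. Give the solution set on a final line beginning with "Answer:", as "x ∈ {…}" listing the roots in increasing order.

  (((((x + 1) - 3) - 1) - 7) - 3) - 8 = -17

Step 1. [(((((x + 1) - 3) - 1) - 7) - 3) - 8 = -17] 8 comes off first (add 8) ⇒ sub: ((((x + 1) - 3) - 1) - 7) - 3 = -9.
Step 2. [((((x + 1) - 3) - 1) - 7) - 3 = -9] add 3: x sits inside (… - 3). So sub: (((x + 1) - 3) - 1) - 7 = -6.
Step 3. [(((x + 1) - 3) - 1) - 7 = -6] the outer -7 inverts by adding 7 ⇒ sub: ((x + 1) - 3) - 1 = 1.
Step 4. [((x + 1) - 3) - 1 = 1] -1 is outermost — add 1 both sides. So sub: (x + 1) - 3 = 2.
Step 5. [(x + 1) - 3 = 2] add 3: x sits inside (… - 3), so sub: x + 1 = 5.
Step 6. [x + 1 = 5] +1 is outermost — subtract 1 both sides. So sub: x = 4.

Answer: x ∈ {4}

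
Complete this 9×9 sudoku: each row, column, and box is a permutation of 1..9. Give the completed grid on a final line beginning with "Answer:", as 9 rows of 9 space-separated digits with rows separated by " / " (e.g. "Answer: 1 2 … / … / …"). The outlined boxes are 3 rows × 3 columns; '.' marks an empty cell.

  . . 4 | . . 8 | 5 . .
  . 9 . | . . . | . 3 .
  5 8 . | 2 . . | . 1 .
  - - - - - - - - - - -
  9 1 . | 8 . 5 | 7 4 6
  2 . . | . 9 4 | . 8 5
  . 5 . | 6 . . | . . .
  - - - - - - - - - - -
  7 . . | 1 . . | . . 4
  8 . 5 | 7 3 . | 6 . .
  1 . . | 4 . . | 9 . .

Step 1. [r8c8∈{2}] nothing but 2 survives at r8c8 ⇒ r8c8=2.
Step 2. [r4c3∈{3}] r4c3 is down to just 3 ⇒ r4c3=3.
Step 3. [r2c1∈{6}] r2c1 has the single candidate 6 ⇒ r2c1=6.
Step 4. [r3c3∈{7}] r3c3 has the single candidate 7, so r3c3=7.
Step 5. [r1c5∈{1,6,7}] r1c5 is the only open cell in row 1 admitting 1 ⇒ r1c5=1.
Step 6. [r6c6∈{1,2,3,7}] r6c6 is the only open cell in col 6 admitting 1, so r6c6=1.
Step 7. [r3c9∈{9}] r3c9's peers cover all but 9 ⇒ r3c9=9.
Step 8. [r4c5∈{2}] only 2 remains possible at r4c5 ⇒ r4c5=2.
Step 9. [r5c3∈{6}] r5c3 is down to just 6, so r5c3=6.
Step 10. [r9c3∈{2}] r9c3 has the single candidate 2. So r9c3=2.
Step 11. [r9c6∈{6}] r9c6 is down to just 6 ⇒ r9c6=6.
Step 12. [r9c2∈{3}] r9c2 is down to just 3 ⇒ r9c2=3.
Step 13. [r6c9∈{2,3}] in col 9, 3 fits only at r6c9. So r6c9=3.
Step 14. [r3c7∈{4}] r3c7 is down to just 4, so r3c7=4.
Step 15. [r2c6∈{7}] r2c6 has the single candidate 7 ⇒ r2c6=7.
Step 16. [r7c8∈{5}] r7c8 has the single candidate 5. So r7c8=5.
Step 17. [r7c5∈{8}] only 8 remains possible at r7c5, so r7c5=8.
Step 18. [r9c9∈{7,8}] in row 9, 8 fits only at r9c9 ⇒ r9c9=8.
Step 19. [r2c9∈{2}] r2c9 has the single candidate 2, so r2c9=2.
Step 20. [r7c3∈{9}] only 9 remains possible at r7c3. So r7c3=9.
Step 21. [r2c5∈{4,5}] row 2 places 4 nowhere but r2c5, so r2c5=4.
Step 22. [r1c4∈{3,9}] in row 1, 9 fits only at r1c4. So r1c4=9.
Step 23. [r1c8∈{6,7}] 6 has one home in row 1: r1c8, so r1c8=6.
Step 24. [r6c8∈{9}] r6c8's peers cover all but 9, so r6c8=9.
Step 25. [r7c6∈{2}] r7c6 has the single candidate 2. So r7c6=2.
Step 26. [r8c6∈{9}] r8c6's peers cover all but 9. So r8c6=9.
Step 27. [r9c5∈{5}] r9c5 has the single candidate 5, so r9c5=5.
Step 28. [r8c2∈{4}] nothing but 4 survives at r8c2. So r8c2=4.
Step 29. [r5c2∈{7}] nothing but 7 survives at r5c2 ⇒ r5c2=7.
Step 30. [r8c9∈{1}] r8c9 has the single candidate 1, so r8c9=1.
Step 31. [r5c4∈{3}] nothing but 3 survives at r5c4 ⇒ r5c4=3.
Step 32. [r9c8∈{7}] r9c8 has the single candidate 7, so r9c8=7.
Step 33. [r7c2∈{6}] only 6 remains possible at r7c2 ⇒ r7c2=6.
Step 34. [r2c7∈{8}] only 8 remains possible at r2c7. So r2c7=8.
Step 35. [r6c1∈{4}] nothing but 4 survives at r6c1. So r6c1=4.
Step 36. [r6c5∈{7}] only 7 remains possible at r6c5. So r6c5=7.
Step 37. [r7c7∈{3}] r7c7 is down to just 3 ⇒ r7c7=3.
Step 38. [r6c7∈{2}] r6c7 is down to just 2. So r6c7=2.
Step 39. [r1c1∈{3}] only 3 remains possible at r1c1 ⇒ r1c1=3.
Step 40. [r1c2∈{2}] r1c2 is down to just 2. So r1c2=2.
Step 41. [r5c7∈{1}] r5c7's peers cover all but 1. So r5c7=1.
Step 42. [r2c4∈{5}] r2c4's peers cover all but 5 ⇒ r2c4=5.
Step 43. [r1c9∈{7}] r1c9 has the single candidate 7 ⇒ r1c9=7.
Step 44. [r2c3∈{1}] nothing but 1 survives at r2c3. So r2c3=1.
Step 45. [r3c6∈{3}] nothing but 3 survives at r3c6, so r3c6=3.
Step 46. [r6c3∈{8}] r6c3's peers cover all but 8 ⇒ r6c3=8.
Step 47. [r3c5∈{6}] r3c5 is down to just 6 ⇒ r3c5=6.

Answer: 3 2 4 9 1 8 5 6 7 / 6 9 1 5 4 7 8 3 2 / 5 8 7 2 6 3 4 1 9 / 9 1 3 8 2 5 7 4 6 / 2 7 6 3 9 4 1 8 5 / 4 5 8 6 7 1 2 9 3 / 7 6 9 1 8 2 3 5 4 / 8 4 5 7 3 9 6 2 1 / 1 3 2 4 5 6 9 7 8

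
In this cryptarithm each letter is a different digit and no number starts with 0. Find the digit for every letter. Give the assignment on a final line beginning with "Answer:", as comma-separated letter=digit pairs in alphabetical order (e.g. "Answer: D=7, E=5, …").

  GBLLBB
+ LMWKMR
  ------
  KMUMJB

Step 1. [col 1: B + R ≡ B (mod 10)] column 1 reads B+R+carry(0)=B with nothing yet; with all letters distinct, none taken yet, the only value for R is 0 ⇒ R=0.
Step 2. [col 1: B + R ≡ B (mod 10)] B=9 is one option consistent with column 1 (B + R ≡ B (mod 10), carry-in 0) — take it, so B=9.
Step 3. [col 2: B + M ≡ J (mod 10)] no forcing yet in column 2 (carry-in 0); J=2 is free and consistent — try it. So J=2.
Step 4. [col 2: B + M ≡ J (mod 10)] from column 2 (B=9, J=2, carry-in 0, digits 0,2,9 already taken and all letters distinct): M must equal 3, so M=3.
Step 5. [col 3: L + K ≡ M (mod 10)] column 3 (L + K ≡ M (mod 10), carry-in 1) doesn't pin L yet; pick L=5 and continue. So L=5.
Step 6. [col 3: L + K ≡ M (mod 10)] column 3 reads L+K+carry(1)=M with L=5, M=3; with digits 0,2,3,5,9 already taken and all letters distinct, the only value for K is 7. So K=7.
Step 7. [col 4: L + W ≡ U (mod 10)] column 4 reads L+W+carry(1)=U with L=5; with digits 0,2,3,5,7,9 already taken and all letters distinct, the only value for W is 8, so W=8.
Step 8. [col 4: L + W ≡ U (mod 10)] in column 4 we have L+W≡U with carry-in 1; given L=5, W=8 and digits 0,2,3,5,7,8,9 already taken and all letters distinct, that pins U to 4 ⇒ U=4.
Step 9. [col 6: G + L ≡ K (mod 10)] from column 6 (L=5, K=7, carry-in 1, digits 0,2,3,4,5,7,8,9 already taken and all letters distinct): G must equal 1 ⇒ G=1.

Answer: B=9, G=1, J=2, K=7, L=5, M=3, R=0, U=4, W=8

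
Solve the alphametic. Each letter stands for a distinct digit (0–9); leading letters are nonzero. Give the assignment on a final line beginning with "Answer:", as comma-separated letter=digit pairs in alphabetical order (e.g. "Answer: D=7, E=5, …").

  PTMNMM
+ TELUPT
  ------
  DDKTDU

Step 1. [col 1: M + T ≡ U (mod 10)] no forcing yet in column 1 (carry-in 0); T=7 is free and consistent — try it. So T=7.
Step 2. [col 1: M + T ≡ U (mod 10)] several values work for M in column 1 (M + T ≡ U (mod 10), carry-in 0); try M=6 ⇒ M=6.
Step 3. [col 1: M + T ≡ U (mod 10)] column 1 reads M+T+carry(0)=U with M=6, T=7; with digits 6,7 already taken and all letters distinct, the only value for U is 3. So U=3.
Step 4. [col 2: M + P ≡ D (mod 10)] no forcing yet in column 2 (carry-in 1); P=1 is free and consistent — try it, so P=1.
Step 5. [col 2: M + P ≡ D (mod 10)] in column 2 we have M+P≡D with carry-in 1; given M=6, P=1 and digits 1,3,6,7 already taken and all letters distinct, that pins D to 8. So D=8.
Step 6. [col 3: N + U ≡ T (mod 10)] column 3: given U=3, T=7, carry-in 0, and digits 1,3,6,7,8 already taken and all letters distinct, N+U≡T (mod 10) forces N=4 ⇒ N=4.
Step 7. [col 4: M + L ≡ K (mod 10)] column 4 reads M+L+carry(0)=K with M=6; with digits 1,3,4,6,7,8 already taken and all letters distinct, the only value for L is 9, so L=9.
Step 8. [col 4: M + L ≡ K (mod 10)] column 4 reads M+L+carry(0)=K with M=6, L=9; with digits 1,3,4,6,7,8,9 already taken and all letters distinct, the only value for K is 5. So K=5.
Step 9. [col 5: T + E ≡ D (mod 10)] column 5 reads T+E+carry(1)=D with T=7, D=8; with digits 1,3,4,5,6,7,8,9 already taken and all letters distinct, the only value for E is 0. So E=0.

Answer: D=8, E=0, K=5, L=9, M=6, N=4, P=1, T=7, U=3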